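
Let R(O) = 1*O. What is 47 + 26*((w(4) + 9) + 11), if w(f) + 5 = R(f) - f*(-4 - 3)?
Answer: 1269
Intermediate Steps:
R(O) = O
w(f) = -5 + 8*f (w(f) = -5 + (f - f*(-4 - 3)) = -5 + (f - f*(-7)) = -5 + (f - (-7)*f) = -5 + (f + 7*f) = -5 + 8*f)
47 + 26*((w(4) + 9) + 11) = 47 + 26*(((-5 + 8*4) + 9) + 11) = 47 + 26*(((-5 + 32) + 9) + 11) = 47 + 26*((27 + 9) + 11) = 47 + 26*(36 + 11) = 47 + 26*47 = 47 + 1222 = 1269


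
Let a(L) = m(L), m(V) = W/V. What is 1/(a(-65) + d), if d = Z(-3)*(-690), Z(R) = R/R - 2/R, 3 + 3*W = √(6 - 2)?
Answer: -195/224249 ≈ -0.00086957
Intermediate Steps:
W = -⅓ (W = -1 + √(6 - 2)/3 = -1 + √4/3 = -1 + (⅓)*2 = -1 + ⅔ = -⅓ ≈ -0.33333)
Z(R) = 1 - 2/R
m(V) = -1/(3*V)
d = -1150 (d = ((-2 - 3)/(-3))*(-690) = -⅓*(-5)*(-690) = (5/3)*(-690) = -1150)
a(L) = -1/(3*L)
1/(a(-65) + d) = 1/(-⅓/(-65) - 1150) = 1/(-⅓*(-1/65) - 1150) = 1/(1/195 - 1150) = 1/(-224249/195) = -195/224249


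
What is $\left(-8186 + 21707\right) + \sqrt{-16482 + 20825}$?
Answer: $13521 + \sqrt{4343} \approx 13587.0$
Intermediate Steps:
$\left(-8186 + 21707\right) + \sqrt{-16482 + 20825} = 13521 + \sqrt{4343}$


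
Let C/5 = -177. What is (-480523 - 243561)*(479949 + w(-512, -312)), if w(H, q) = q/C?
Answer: -102519475860956/295 ≈ -3.4752e+11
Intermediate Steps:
C = -885 (C = 5*(-177) = -885)
w(H, q) = -q/885 (w(H, q) = q/(-885) = q*(-1/885) = -q/885)
(-480523 - 243561)*(479949 + w(-512, -312)) = (-480523 - 243561)*(479949 - 1/885*(-312)) = -724084*(479949 + 104/295) = -724084*141585059/295 = -102519475860956/295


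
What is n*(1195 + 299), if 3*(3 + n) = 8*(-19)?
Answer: -80178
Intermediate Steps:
n = -161/3 (n = -3 + (8*(-19))/3 = -3 + (⅓)*(-152) = -3 - 152/3 = -161/3 ≈ -53.667)
n*(1195 + 299) = -161*(1195 + 299)/3 = -161/3*1494 = -80178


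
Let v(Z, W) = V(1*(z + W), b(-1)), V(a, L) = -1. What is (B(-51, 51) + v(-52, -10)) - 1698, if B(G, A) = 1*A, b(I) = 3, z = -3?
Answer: -1648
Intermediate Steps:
B(G, A) = A
v(Z, W) = -1
(B(-51, 51) + v(-52, -10)) - 1698 = (51 - 1) - 1698 = 50 - 1698 = -1648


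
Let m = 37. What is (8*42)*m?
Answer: 12432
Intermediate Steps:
(8*42)*m = (8*42)*37 = 336*37 = 12432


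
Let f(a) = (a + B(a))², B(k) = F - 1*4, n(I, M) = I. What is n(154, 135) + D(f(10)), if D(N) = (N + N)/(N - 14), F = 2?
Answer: 3914/25 ≈ 156.56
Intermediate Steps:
B(k) = -2 (B(k) = 2 - 1*4 = 2 - 4 = -2)
f(a) = (-2 + a)² (f(a) = (a - 2)² = (-2 + a)²)
D(N) = 2*N/(-14 + N) (D(N) = (2*N)/(-14 + N) = 2*N/(-14 + N))
n(154, 135) + D(f(10)) = 154 + 2*(-2 + 10)²/(-14 + (-2 + 10)²) = 154 + 2*8²/(-14 + 8²) = 154 + 2*64/(-14 + 64) = 154 + 2*64/50 = 154 + 2*64*(1/50) = 154 + 64/25 = 3914/25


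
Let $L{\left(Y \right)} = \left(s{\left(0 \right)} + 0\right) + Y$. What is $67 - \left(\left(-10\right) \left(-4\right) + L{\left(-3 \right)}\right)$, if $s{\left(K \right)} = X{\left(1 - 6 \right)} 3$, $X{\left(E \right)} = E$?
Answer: $45$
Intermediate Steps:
$s{\left(K \right)} = -15$ ($s{\left(K \right)} = \left(1 - 6\right) 3 = \left(-5\right) 3 = -15$)
$L{\left(Y \right)} = -15 + Y$ ($L{\left(Y \right)} = \left(-15 + 0\right) + Y = -15 + Y$)
$67 - \left(\left(-10\right) \left(-4\right) + L{\left(-3 \right)}\right) = 67 - \left(\left(-10\right) \left(-4\right) - 18\right) = 67 - \left(40 - 18\right) = 67 - 22 = 45$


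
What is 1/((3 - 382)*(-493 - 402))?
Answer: 1/339205 ≈ 2.9481e-6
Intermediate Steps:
1/((3 - 382)*(-493 - 402)) = 1/(-379*(-895)) = 1/339205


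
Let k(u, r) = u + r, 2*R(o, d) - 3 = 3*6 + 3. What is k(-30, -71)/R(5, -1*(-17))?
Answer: -101/12 ≈ -8.4167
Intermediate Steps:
R(o, d) = 12 (R(o, d) = 3/2 + (3*6 + 3)/2 = 3/2 + (18 + 3)/2 = 3/2 + (½)*21 = 3/2 + 21/2 = 12)
k(u, r) = r + u
k(-30, -71)/R(5, -1*(-17)) = (-71 - 30)/12 = -101*1/12 = -101/12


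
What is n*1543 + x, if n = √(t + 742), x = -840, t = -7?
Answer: -840 + 10801*√15 ≈ 40992.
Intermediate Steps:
n = 7*√15 (n = √(-7 + 742) = √735 = 7*√15 ≈ 27.111)
n*1543 + x = (7*√15)*1543 - 840 = 10801*√15 - 840 = -840 + 10801*√15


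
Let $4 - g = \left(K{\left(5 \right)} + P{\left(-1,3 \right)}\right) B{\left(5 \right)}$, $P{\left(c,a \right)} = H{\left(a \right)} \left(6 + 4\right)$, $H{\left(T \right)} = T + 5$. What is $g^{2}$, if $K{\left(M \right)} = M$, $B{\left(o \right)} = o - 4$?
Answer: $6561$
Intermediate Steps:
$B{\left(o \right)} = -4 + o$ ($B{\left(o \right)} = o - 4 = -4 + o$)
$H{\left(T \right)} = 5 + T$
$P{\left(c,a \right)} = 50 + 10 a$ ($P{\left(c,a \right)} = \left(5 + a\right) \left(6 + 4\right) = \left(5 + a\right) 10 = 50 + 10 a$)
$g = -81$ ($g = 4 - \left(5 + \left(50 + 10 \cdot 3\right)\right) \left(-4 + 5\right) = 4 - \left(5 + \left(50 + 30\right)\right) 1 = 4 - \left(5 + 80\right) 1 = 4 - 85 \cdot 1 = 4 - 85 = -81$)
$g^{2} = \left(-81\right)^{2} = 6561$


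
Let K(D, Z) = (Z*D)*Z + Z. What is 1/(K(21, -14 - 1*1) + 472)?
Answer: 1/5182 ≈ 0.00019298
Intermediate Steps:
K(D, Z) = Z + D*Z**2 (K(D, Z) = (D*Z)*Z + Z = D*Z**2 + Z = Z + D*Z**2)
1/(K(21, -14 - 1*1) + 472) = 1/((-14 - 1*1)*(1 + 21*(-14 - 1*1)) + 472) = 1/((-14 - 1)*(1 + 21*(-14 - 1)) + 472) = 1/(-15*(1 + 21*(-15)) + 472) = 1/(-15*(1 - 315) + 472) = 1/(-15*(-314) + 472) = 1/(4710 + 472) = 1/5182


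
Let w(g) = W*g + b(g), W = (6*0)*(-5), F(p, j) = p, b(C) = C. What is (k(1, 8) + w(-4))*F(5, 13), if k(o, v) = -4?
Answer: -40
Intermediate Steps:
W = 0 (W = 0*(-5) = 0)
w(g) = g (w(g) = 0*g + g = 0 + g = g)
(k(1, 8) + w(-4))*F(5, 13) = (-4 - 4)*5 = -8*5 = -40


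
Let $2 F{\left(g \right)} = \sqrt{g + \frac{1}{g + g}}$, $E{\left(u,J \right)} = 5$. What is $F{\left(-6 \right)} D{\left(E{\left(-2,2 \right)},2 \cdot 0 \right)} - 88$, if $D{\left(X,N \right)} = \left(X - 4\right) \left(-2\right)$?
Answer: $-88 - \frac{i \sqrt{219}}{6} \approx -88.0 - 2.4664 i$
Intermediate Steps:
$D{\left(X,N \right)} = 8 - 2 X$ ($D{\left(X,N \right)} = \left(-4 + X\right) \left(-2\right) = 8 - 2 X$)
$F{\left(g \right)} = \frac{\sqrt{g + \frac{1}{2 g}}}{2}$ ($F{\left(g \right)} = \frac{\sqrt{g + \frac{1}{g + g}}}{2} = \frac{\sqrt{g + \frac{1}{2 g}}}{2}$)
$F{\left(-6 \right)} D{\left(E{\left(-2,2 \right)},2 \cdot 0 \right)} - 88 = \frac{\sqrt{\frac{2}{-6} + 4 \left(-6\right)}}{4} \left(8 - 10\right) - 88 = \frac{\sqrt{2 \left(- \frac{1}{6}\right) - 24}}{4} \left(8 - 10\right) - 88 = \frac{\sqrt{- \frac{1}{3} - 24}}{4} \left(-2\right) - 88 = \frac{\sqrt{- \frac{73}{3}}}{4} \left(-2\right) - 88 = \frac{\frac{1}{3} i \sqrt{219}}{4} \left(-2\right) - 88 = \frac{i \sqrt{219}}{12} \left(-2\right) - 88 = - \frac{i \sqrt{219}}{6} - 88 = -88 - \frac{i \sqrt{219}}{6}$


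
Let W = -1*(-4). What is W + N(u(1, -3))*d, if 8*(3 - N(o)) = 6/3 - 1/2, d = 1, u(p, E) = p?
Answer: 109/16 ≈ 6.8125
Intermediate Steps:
W = 4
N(o) = 45/16 (N(o) = 3 - (6/3 - 1/2)/8 = 3 - (6*(⅓) - 1*½)/8 = 3 - (2 - ½)/8 = 3 - ⅛*3/2 = 3 - 3/16 = 45/16)
W + N(u(1, -3))*d = 4 + (45/16)*1 = 4 + 45/16 = 109/16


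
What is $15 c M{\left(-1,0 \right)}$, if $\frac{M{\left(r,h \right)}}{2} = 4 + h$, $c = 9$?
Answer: $1080$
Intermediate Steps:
$M{\left(r,h \right)} = 8 + 2 h$ ($M{\left(r,h \right)} = 2 \left(4 + h\right) = 8 + 2 h$)
$15 c M{\left(-1,0 \right)} = 15 \cdot 9 \left(8 + 2 \cdot 0\right) = 135 \left(8 + 0\right) = 135 \cdot 8 = 1080$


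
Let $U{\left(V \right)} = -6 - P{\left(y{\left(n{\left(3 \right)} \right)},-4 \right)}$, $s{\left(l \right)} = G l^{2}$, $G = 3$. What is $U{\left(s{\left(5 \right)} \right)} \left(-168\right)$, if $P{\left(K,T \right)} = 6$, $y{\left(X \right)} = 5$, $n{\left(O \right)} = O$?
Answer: $2016$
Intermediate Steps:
$s{\left(l \right)} = 3 l^{2}$
$U{\left(V \right)} = -12$ ($U{\left(V \right)} = -6 - 6 = -12$)
$U{\left(s{\left(5 \right)} \right)} \left(-168\right) = \left(-12\right) \left(-168\right) = 2016$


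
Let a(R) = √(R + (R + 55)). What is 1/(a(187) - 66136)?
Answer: -66136/4373970067 - √429/4373970067 ≈ -1.5125e-5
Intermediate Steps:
a(R) = √(55 + 2*R) (a(R) = √(R + (55 + R)) = √(55 + 2*R))
1/(a(187) - 66136) = 1/(√(55 + 2*187) - 66136) = 1/(√(55 + 374) - 66136) = 1/(√429 - 66136) = 1/(-66136 + √429)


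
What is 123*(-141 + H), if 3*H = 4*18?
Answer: -14391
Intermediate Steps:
H = 24 (H = (4*18)/3 = (⅓)*72 = 24)
123*(-141 + H) = 123*(-141 + 24) = 123*(-117) = -14391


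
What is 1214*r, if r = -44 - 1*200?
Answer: -296216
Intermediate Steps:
r = -244 (r = -44 - 200 = -244)
1214*r = 1214*(-244) = -296216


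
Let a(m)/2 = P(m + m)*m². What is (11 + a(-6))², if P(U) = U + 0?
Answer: 727609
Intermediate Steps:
P(U) = U
a(m) = 4*m³ (a(m) = 2*((m + m)*m²) = 2*((2*m)*m²) = 2*(2*m³) = 4*m³)
(11 + a(-6))² = (11 + 4*(-6)³)² = (11 + 4*(-216))² = (11 - 864)² = (-853)² = 727609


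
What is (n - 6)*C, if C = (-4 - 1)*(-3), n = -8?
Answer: -210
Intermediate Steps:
C = 15 (C = -5*(-3) = 15)
(n - 6)*C = (-8 - 6)*15 = -14*15 = -210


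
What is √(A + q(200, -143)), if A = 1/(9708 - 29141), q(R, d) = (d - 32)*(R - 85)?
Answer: I*√7600034985558/19433 ≈ 141.86*I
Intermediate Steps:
q(R, d) = (-85 + R)*(-32 + d) (q(R, d) = (-32 + d)*(-85 + R) = (-85 + R)*(-32 + d))
A = -1/19433 (A = 1/(-19433) = -1/19433 ≈ -5.1459e-5)
√(A + q(200, -143)) = √(-1/19433 + (2720 - 85*(-143) - 32*200 + 200*(-143))) = √(-1/19433 + (2720 + 12155 - 6400 - 28600)) = √(-1/19433 - 20125) = √(-391089126/19433) = I*√7600034985558/19433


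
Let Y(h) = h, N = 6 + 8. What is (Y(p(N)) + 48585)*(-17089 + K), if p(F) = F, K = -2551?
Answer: -954484360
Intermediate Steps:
N = 14
(Y(p(N)) + 48585)*(-17089 + K) = (14 + 48585)*(-17089 - 2551) = 48599*(-19640) = -954484360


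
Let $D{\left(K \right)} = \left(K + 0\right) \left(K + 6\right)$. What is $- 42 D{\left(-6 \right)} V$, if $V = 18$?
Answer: $0$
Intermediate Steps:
$D{\left(K \right)} = K \left(6 + K\right)$
$- 42 D{\left(-6 \right)} V = - 42 \left(- 6 \left(6 - 6\right)\right) 18 = - 42 \left(\left(-6\right) 0\right) 18 = \left(-42\right) 0 \cdot 18 = 0 \cdot 18 = 0$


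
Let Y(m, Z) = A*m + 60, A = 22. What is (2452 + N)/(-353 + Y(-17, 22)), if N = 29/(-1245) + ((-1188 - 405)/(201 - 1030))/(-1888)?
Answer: -80982283793/22029249120 ≈ -3.6761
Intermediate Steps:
Y(m, Z) = 60 + 22*m (Y(m, Z) = 22*m + 60 = 60 + 22*m)
N = -802927/33027360 (N = 29*(-1/1245) - 1593/(-829)*(-1/1888) = -29/1245 - 1593*(-1/829)*(-1/1888) = -29/1245 + (1593/829)*(-1/1888) = -29/1245 - 27/26528 = -802927/33027360 ≈ -0.024311)
(2452 + N)/(-353 + Y(-17, 22)) = (2452 - 802927/33027360)/(-353 + (60 + 22*(-17))) = 80982283793/(33027360*(-353 + (60 - 374))) = 80982283793/(33027360*(-353 - 314)) = (80982283793/33027360)/(-667) = (80982283793/33027360)*(-1/667) = -80982283793/22029249120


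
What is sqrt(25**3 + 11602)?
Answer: sqrt(27227) ≈ 165.01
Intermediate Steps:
sqrt(25**3 + 11602) = sqrt(15625 + 11602) = sqrt(27227)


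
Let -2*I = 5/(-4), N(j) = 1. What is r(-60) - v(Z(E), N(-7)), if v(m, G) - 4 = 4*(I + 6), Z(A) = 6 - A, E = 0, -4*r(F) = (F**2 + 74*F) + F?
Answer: 389/2 ≈ 194.50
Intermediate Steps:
I = 5/8 (I = -5/(2*(-4)) = -5*(-1)/(2*4) = -1/2*(-5/4) = 5/8 ≈ 0.62500)
r(F) = -75*F/4 - F**2/4 (r(F) = -((F**2 + 74*F) + F)/4 = -(F**2 + 75*F)/4 = -75*F/4 - F**2/4)
v(m, G) = 61/2 (v(m, G) = 4 + 4*(5/8 + 6) = 4 + 4*(53/8) = 4 + 53/2 = 61/2)
r(-60) - v(Z(E), N(-7)) = -1/4*(-60)*(75 - 60) - 1*61/2 = -1/4*(-60)*15 - 61/2 = 225 - 61/2 = 389/2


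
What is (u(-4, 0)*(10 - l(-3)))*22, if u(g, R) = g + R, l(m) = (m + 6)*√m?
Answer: -880 + 264*I*√3 ≈ -880.0 + 457.26*I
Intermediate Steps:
l(m) = √m*(6 + m) (l(m) = (6 + m)*√m = √m*(6 + m))
u(g, R) = R + g
(u(-4, 0)*(10 - l(-3)))*22 = ((0 - 4)*(10 - √(-3)*(6 - 3)))*22 = -4*(10 - I*√3*3)*22 = -4*(10 - 3*I*√3)*22 = (-40 + 12*I*√3)*22 = -880 + 264*I*√3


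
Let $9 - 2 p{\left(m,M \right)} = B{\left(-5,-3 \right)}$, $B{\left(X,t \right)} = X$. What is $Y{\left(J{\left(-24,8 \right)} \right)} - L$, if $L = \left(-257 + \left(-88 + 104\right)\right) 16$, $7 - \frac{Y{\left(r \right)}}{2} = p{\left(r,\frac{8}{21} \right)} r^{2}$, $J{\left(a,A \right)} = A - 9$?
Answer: $3856$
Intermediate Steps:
$J{\left(a,A \right)} = -9 + A$
$p{\left(m,M \right)} = 7$ ($p{\left(m,M \right)} = \frac{9}{2} - - \frac{5}{2} = \frac{9}{2} + \frac{5}{2} = 7$)
$Y{\left(r \right)} = 14 - 14 r^{2}$ ($Y{\left(r \right)} = 14 - 2 \cdot 7 r^{2} = 14 - 14 r^{2}$)
$L = -3856$ ($L = \left(-257 + 16\right) 16 = \left(-241\right) 16 = -3856$)
$Y{\left(J{\left(-24,8 \right)} \right)} - L = \left(14 - 14 \left(-9 + 8\right)^{2}\right) - -3856 = \left(14 - 14 \left(-1\right)^{2}\right) + 3856 = \left(14 - 14\right) + 3856 = 0 + 3856 = 3856$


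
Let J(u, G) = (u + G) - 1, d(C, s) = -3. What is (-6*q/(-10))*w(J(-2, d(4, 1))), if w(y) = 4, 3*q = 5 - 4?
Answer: ⅘ ≈ 0.80000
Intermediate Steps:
J(u, G) = -1 + G + u (J(u, G) = (G + u) - 1 = -1 + G + u)
q = ⅓ (q = (5 - 4)/3 = (⅓)*1 = ⅓ ≈ 0.33333)
(-6*q/(-10))*w(J(-2, d(4, 1))) = -2/(-10)*4 = -2*(-1)/10*4 = -6*(-1/30)*4 = (⅕)*4 = ⅘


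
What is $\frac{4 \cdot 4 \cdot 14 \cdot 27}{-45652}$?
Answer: $- \frac{1512}{11413} \approx -0.13248$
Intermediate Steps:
$\frac{4 \cdot 4 \cdot 14 \cdot 27}{-45652} = 16 \cdot 14 \cdot 27 \left(- \frac{1}{45652}\right) = 224 \cdot 27 \left(- \frac{1}{45652}\right) = 6048 \left(- \frac{1}{45652}\right) = - \frac{1512}{11413}$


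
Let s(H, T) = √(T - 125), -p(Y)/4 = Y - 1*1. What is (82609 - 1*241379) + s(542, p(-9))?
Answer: -158770 + I*√85 ≈ -1.5877e+5 + 9.2195*I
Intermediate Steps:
p(Y) = 4 - 4*Y (p(Y) = -4*(Y - 1*1) = -4*(Y - 1) = -4*(-1 + Y) = 4 - 4*Y)
s(H, T) = √(-125 + T)
(82609 - 1*241379) + s(542, p(-9)) = (82609 - 1*241379) + √(-125 + (4 - 4*(-9))) = (82609 - 241379) + √(-125 + (4 + 36)) = -158770 + √(-125 + 40) = -158770 + √(-85) = -158770 + I*√85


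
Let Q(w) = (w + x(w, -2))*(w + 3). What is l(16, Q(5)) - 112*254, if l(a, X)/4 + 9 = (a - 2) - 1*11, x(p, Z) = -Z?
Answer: -28472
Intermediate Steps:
Q(w) = (2 + w)*(3 + w) (Q(w) = (w - 1*(-2))*(w + 3) = (w + 2)*(3 + w) = (2 + w)*(3 + w))
l(a, X) = -88 + 4*a (l(a, X) = -36 + 4*((a - 2) - 1*11) = -36 + 4*((-2 + a) - 11) = -36 + 4*(-13 + a) = -36 + (-52 + 4*a) = -88 + 4*a)
l(16, Q(5)) - 112*254 = (-88 + 4*16) - 112*254 = (-88 + 64) - 28448 = -24 - 28448 = -28472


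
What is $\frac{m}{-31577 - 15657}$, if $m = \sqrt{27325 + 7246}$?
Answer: $- \frac{\sqrt{34571}}{47234} \approx -0.0039364$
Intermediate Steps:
$m = \sqrt{34571} \approx 185.93$
$\frac{m}{-31577 - 15657} = \frac{\sqrt{34571}}{-31577 - 15657} = \frac{\sqrt{34571}}{-47234} = \sqrt{34571} \left(- \frac{1}{47234}\right) = - \frac{\sqrt{34571}}{47234}$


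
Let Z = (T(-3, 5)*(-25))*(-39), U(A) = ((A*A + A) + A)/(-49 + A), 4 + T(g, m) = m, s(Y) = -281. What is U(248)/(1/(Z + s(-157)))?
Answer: 43028000/199 ≈ 2.1622e+5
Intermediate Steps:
T(g, m) = -4 + m
U(A) = (A² + 2*A)/(-49 + A) (U(A) = ((A² + A) + A)/(-49 + A) = ((A + A²) + A)/(-49 + A) = (A² + 2*A)/(-49 + A))
Z = 975 (Z = ((-4 + 5)*(-25))*(-39) = (1*(-25))*(-39) = -25*(-39) = 975)
U(248)/(1/(Z + s(-157))) = (248*(2 + 248)/(-49 + 248))/(1/(975 - 281)) = (248*250/199)/(1/694) = (248*(1/199)*250)/(1/694) = (62000/199)*694 = 43028000/199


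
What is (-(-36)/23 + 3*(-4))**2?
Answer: 57600/529 ≈ 108.88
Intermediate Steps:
(-(-36)/23 + 3*(-4))**2 = (-(-36)/23 - 12)**2 = (-1*(-36/23) - 12)**2 = (36/23 - 12)**2 = (-240/23)**2 = 57600/529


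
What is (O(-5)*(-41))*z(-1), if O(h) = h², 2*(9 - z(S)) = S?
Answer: -19475/2 ≈ -9737.5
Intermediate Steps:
z(S) = 9 - S/2
(O(-5)*(-41))*z(-1) = ((-5)²*(-41))*(9 - ½*(-1)) = (25*(-41))*(9 + ½) = -1025*19/2 = -19475/2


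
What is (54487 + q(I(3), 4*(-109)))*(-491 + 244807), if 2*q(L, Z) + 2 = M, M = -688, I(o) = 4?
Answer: 13227756872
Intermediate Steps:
q(L, Z) = -345 (q(L, Z) = -1 + (½)*(-688) = -1 - 344 = -345)
(54487 + q(I(3), 4*(-109)))*(-491 + 244807) = (54487 - 345)*(-491 + 244807) = 54142*244316 = 13227756872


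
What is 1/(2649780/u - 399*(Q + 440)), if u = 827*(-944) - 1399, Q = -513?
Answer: 782087/22777198269 ≈ 3.4336e-5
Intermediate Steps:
u = -782087 (u = -780688 - 1399 = -782087)
1/(2649780/u - 399*(Q + 440)) = 1/(2649780/(-782087) - 399*(-513 + 440)) = 1/(2649780*(-1/782087) - 399*(-73)) = 1/(-2649780/782087 + 29127) = 1/(22777198269/782087) = 782087/22777198269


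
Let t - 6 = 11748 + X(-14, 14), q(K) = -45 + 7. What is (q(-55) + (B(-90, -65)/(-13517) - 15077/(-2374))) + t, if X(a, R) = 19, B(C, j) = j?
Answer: 376772566249/32089358 ≈ 11741.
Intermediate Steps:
q(K) = -38
t = 11773 (t = 6 + (11748 + 19) = 6 + 11767 = 11773)
(q(-55) + (B(-90, -65)/(-13517) - 15077/(-2374))) + t = (-38 + (-65/(-13517) - 15077/(-2374))) + 11773 = (-38 + (-65*(-1/13517) - 15077*(-1/2374))) + 11773 = (-38 + (65/13517 + 15077/2374)) + 11773 = (-38 + 203950119/32089358) + 11773 = -1015445485/32089358 + 11773 = 376772566249/32089358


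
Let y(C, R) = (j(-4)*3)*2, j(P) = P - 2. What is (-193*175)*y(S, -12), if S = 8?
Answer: 1215900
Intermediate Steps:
j(P) = -2 + P
y(C, R) = -36 (y(C, R) = ((-2 - 4)*3)*2 = -6*3*2 = -18*2 = -36)
(-193*175)*y(S, -12) = -193*175*(-36) = -33775*(-36) = 1215900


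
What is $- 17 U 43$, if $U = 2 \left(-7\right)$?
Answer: $10234$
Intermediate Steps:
$U = -14$
$- 17 U 43 = \left(-17\right) \left(-14\right) 43 = 238 \cdot 43 = 10234$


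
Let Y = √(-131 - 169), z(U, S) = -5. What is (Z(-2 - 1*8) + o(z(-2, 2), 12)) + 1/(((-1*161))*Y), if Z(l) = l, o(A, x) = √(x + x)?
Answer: -10 + 2*√6 + I*√3/4830 ≈ -5.101 + 0.0003586*I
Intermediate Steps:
o(A, x) = √2*√x (o(A, x) = √(2*x) = √2*√x)
Y = 10*I*√3 (Y = √(-300) = 10*I*√3 ≈ 17.32*I)
(Z(-2 - 1*8) + o(z(-2, 2), 12)) + 1/(((-1*161))*Y) = ((-2 - 1*8) + √2*√12) + 1/(((-1*161))*((10*I*√3))) = ((-2 - 8) + √2*(2*√3)) + (-I*√3/30)/(-161) = (-10 + 2*√6) - (-1)*I*√3/4830 = (-10 + 2*√6) + I*√3/4830 = -10 + 2*√6 + I*√3/4830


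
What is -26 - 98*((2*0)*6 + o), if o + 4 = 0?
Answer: 366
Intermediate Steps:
o = -4 (o = -4 + 0 = -4)
-26 - 98*((2*0)*6 + o) = -26 - 98*((2*0)*6 - 4) = -26 - 98*(0*6 - 4) = -26 - 98*(0 - 4) = -26 - 98*(-4) = -26 + 392 = 366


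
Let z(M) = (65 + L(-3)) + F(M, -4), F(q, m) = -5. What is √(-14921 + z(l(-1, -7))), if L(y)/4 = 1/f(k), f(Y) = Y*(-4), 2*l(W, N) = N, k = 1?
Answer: I*√14862 ≈ 121.91*I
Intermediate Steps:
l(W, N) = N/2
f(Y) = -4*Y
L(y) = -1 (L(y) = 4/((-4*1)) = 4/(-4) = 4*(-¼) = -1)
z(M) = 59 (z(M) = (65 - 1) - 5 = 64 - 5 = 59)
√(-14921 + z(l(-1, -7))) = √(-14921 + 59) = √(-14862) = I*√14862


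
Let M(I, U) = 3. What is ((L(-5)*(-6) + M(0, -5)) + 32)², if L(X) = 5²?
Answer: 13225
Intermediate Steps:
L(X) = 25
((L(-5)*(-6) + M(0, -5)) + 32)² = ((25*(-6) + 3) + 32)² = ((-150 + 3) + 32)² = (-147 + 32)² = (-115)² = 13225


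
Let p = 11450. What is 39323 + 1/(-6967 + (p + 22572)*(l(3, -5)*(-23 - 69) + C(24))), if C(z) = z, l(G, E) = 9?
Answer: 1075903036564/27360655 ≈ 39323.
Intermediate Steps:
39323 + 1/(-6967 + (p + 22572)*(l(3, -5)*(-23 - 69) + C(24))) = 39323 + 1/(-6967 + (11450 + 22572)*(9*(-23 - 69) + 24)) = 39323 + 1/(-6967 + 34022*(9*(-92) + 24)) = 39323 + 1/(-6967 + 34022*(-828 + 24)) = 39323 + 1/(-6967 + 34022*(-804)) = 39323 + 1/(-6967 - 27353688) = 39323 + 1/(-27360655) = 39323 - 1/27360655 = 1075903036564/27360655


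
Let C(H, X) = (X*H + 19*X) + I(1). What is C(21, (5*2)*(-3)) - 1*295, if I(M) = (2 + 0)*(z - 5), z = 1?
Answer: -1503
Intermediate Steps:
I(M) = -8 (I(M) = (2 + 0)*(1 - 5) = 2*(-4) = -8)
C(H, X) = -8 + 19*X + H*X (C(H, X) = (X*H + 19*X) - 8 = (H*X + 19*X) - 8 = (19*X + H*X) - 8 = -8 + 19*X + H*X)
C(21, (5*2)*(-3)) - 1*295 = (-8 + 19*((5*2)*(-3)) + 21*((5*2)*(-3))) - 1*295 = (-8 + 19*(10*(-3)) + 21*(10*(-3))) - 295 = (-8 + 19*(-30) + 21*(-30)) - 295 = (-8 - 570 - 630) - 295 = -1208 - 295 = -1503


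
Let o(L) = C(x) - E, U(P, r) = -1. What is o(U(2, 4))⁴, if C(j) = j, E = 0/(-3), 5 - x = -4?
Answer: 6561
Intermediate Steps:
x = 9 (x = 5 - 1*(-4) = 5 + 4 = 9)
E = 0 (E = 0*(-⅓) = 0)
o(L) = 9 (o(L) = 9 - 1*0 = 9 + 0 = 9)
o(U(2, 4))⁴ = 9⁴ = 6561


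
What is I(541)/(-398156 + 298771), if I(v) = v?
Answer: -541/99385 ≈ -0.0054435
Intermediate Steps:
I(541)/(-398156 + 298771) = 541/(-398156 + 298771) = 541/(-99385) = 541*(-1/99385) = -541/99385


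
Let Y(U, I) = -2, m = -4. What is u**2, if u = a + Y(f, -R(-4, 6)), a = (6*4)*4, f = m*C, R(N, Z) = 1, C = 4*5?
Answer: 8836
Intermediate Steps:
C = 20
f = -80 (f = -4*20 = -80)
a = 96 (a = 24*4 = 96)
u = 94 (u = 96 - 2 = 94)
u**2 = 94**2 = 8836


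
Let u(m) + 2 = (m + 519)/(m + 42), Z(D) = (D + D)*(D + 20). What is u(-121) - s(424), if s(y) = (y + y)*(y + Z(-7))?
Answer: -16212620/79 ≈ -2.0522e+5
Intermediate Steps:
Z(D) = 2*D*(20 + D) (Z(D) = (2*D)*(20 + D) = 2*D*(20 + D))
s(y) = 2*y*(-182 + y) (s(y) = (y + y)*(y + 2*(-7)*(20 - 7)) = (2*y)*(y + 2*(-7)*13) = (2*y)*(y - 182) = (2*y)*(-182 + y) = 2*y*(-182 + y))
u(m) = -2 + (519 + m)/(42 + m) (u(m) = -2 + (m + 519)/(m + 42) = -2 + (519 + m)/(42 + m))
u(-121) - s(424) = (435 - 1*(-121))/(42 - 121) - 2*424*(-182 + 424) = (435 + 121)/(-79) - 2*424*242 = -1/79*556 - 1*205216 = -556/79 - 205216 = -16212620/79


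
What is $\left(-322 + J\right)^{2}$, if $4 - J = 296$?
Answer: $376996$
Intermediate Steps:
$J = -292$ ($J = 4 - 296 = -292$)
$\left(-322 + J\right)^{2} = \left(-322 - 292\right)^{2} = \left(-614\right)^{2} = 376996$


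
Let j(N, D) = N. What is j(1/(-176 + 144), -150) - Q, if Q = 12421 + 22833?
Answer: -1128129/32 ≈ -35254.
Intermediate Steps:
Q = 35254
j(1/(-176 + 144), -150) - Q = 1/(-176 + 144) - 1*35254 = 1/(-32) - 35254 = -1/32 - 35254 = -1128129/32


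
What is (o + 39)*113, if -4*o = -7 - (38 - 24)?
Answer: 20001/4 ≈ 5000.3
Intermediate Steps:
o = 21/4 (o = -(-7 - (38 - 24))/4 = -(-7 - 1*14)/4 = -(-7 - 14)/4 = -¼*(-21) = 21/4 ≈ 5.2500)
(o + 39)*113 = (21/4 + 39)*113 = (177/4)*113 = 20001/4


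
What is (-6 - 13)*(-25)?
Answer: 475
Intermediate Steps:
(-6 - 13)*(-25) = -19*(-25) = 475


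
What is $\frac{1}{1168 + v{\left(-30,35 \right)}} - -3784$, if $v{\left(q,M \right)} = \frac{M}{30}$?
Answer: $\frac{26544766}{7015} \approx 3784.0$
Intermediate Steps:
$v{\left(q,M \right)} = \frac{M}{30}$ ($v{\left(q,M \right)} = M \frac{1}{30} = \frac{M}{30}$)
$\frac{1}{1168 + v{\left(-30,35 \right)}} - -3784 = \frac{1}{1168 + \frac{1}{30} \cdot 35} - -3784 = \frac{1}{1168 + \frac{7}{6}} + 3784 = \frac{1}{\frac{7015}{6}} + 3784 = \frac{6}{7015} + 3784 = \frac{26544766}{7015}$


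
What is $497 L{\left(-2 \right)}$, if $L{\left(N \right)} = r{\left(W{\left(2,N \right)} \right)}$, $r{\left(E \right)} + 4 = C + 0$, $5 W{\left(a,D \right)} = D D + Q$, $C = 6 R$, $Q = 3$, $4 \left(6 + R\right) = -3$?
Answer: $- \frac{44233}{2} \approx -22117.0$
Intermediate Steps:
$R = - \frac{27}{4}$ ($R = -6 + \frac{1}{4} \left(-3\right) = -6 - \frac{3}{4} = - \frac{27}{4} \approx -6.75$)
$C = - \frac{81}{2}$ ($C = 6 \left(- \frac{27}{4}\right) = - \frac{81}{2} \approx -40.5$)
$W{\left(a,D \right)} = \frac{3}{5} + \frac{D^{2}}{5}$ ($W{\left(a,D \right)} = \frac{D D + 3}{5} = \frac{D^{2} + 3}{5} = \frac{3 + D^{2}}{5} = \frac{3}{5} + \frac{D^{2}}{5}$)
$r{\left(E \right)} = - \frac{89}{2}$ ($r{\left(E \right)} = -4 + \left(- \frac{81}{2} + 0\right) = -4 - \frac{81}{2} = - \frac{89}{2}$)
$L{\left(N \right)} = - \frac{89}{2}$
$497 L{\left(-2 \right)} = 497 \left(- \frac{89}{2}\right) = - \frac{44233}{2}$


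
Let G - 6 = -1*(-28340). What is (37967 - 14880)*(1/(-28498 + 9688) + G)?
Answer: 12309717335533/18810 ≈ 6.5442e+8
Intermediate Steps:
G = 28346 (G = 6 - 1*(-28340) = 6 + 28340 = 28346)
(37967 - 14880)*(1/(-28498 + 9688) + G) = (37967 - 14880)*(1/(-28498 + 9688) + 28346) = 23087*(1/(-18810) + 28346) = 23087*(-1/18810 + 28346) = 23087*(533188259/18810) = 12309717335533/18810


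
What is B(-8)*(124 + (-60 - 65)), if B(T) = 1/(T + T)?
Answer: 1/16 ≈ 0.062500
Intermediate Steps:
B(T) = 1/(2*T)
B(-8)*(124 + (-60 - 65)) = ((½)/(-8))*(124 + (-60 - 65)) = ((½)*(-⅛))*(124 - 125) = -1/16*(-1) = 1/16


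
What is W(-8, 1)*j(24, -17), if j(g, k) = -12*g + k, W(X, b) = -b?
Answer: 305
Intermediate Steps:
j(g, k) = k - 12*g
W(-8, 1)*j(24, -17) = (-1*1)*(-17 - 12*24) = -(-17 - 288) = -1*(-305) = 305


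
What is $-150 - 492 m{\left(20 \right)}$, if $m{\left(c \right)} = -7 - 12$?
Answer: $9198$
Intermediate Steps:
$m{\left(c \right)} = -19$ ($m{\left(c \right)} = -7 - 12 = -19$)
$-150 - 492 m{\left(20 \right)} = -150 - -9348 = -150 + 9348 = 9198$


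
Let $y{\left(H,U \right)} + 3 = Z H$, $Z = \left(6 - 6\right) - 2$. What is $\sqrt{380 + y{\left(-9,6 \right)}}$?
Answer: $\sqrt{395} \approx 19.875$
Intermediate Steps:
$Z = -2$ ($Z = 0 - 2 = -2$)
$y{\left(H,U \right)} = -3 - 2 H$
$\sqrt{380 + y{\left(-9,6 \right)}} = \sqrt{380 - -15} = \sqrt{380 + \left(-3 + 18\right)} = \sqrt{380 + 15} = \sqrt{395}$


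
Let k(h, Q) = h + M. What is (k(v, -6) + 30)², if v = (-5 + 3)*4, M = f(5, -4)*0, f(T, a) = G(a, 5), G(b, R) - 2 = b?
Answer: 484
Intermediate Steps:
G(b, R) = 2 + b
f(T, a) = 2 + a
M = 0 (M = (2 - 4)*0 = -2*0 = 0)
v = -8 (v = -2*4 = -8)
k(h, Q) = h (k(h, Q) = h + 0 = h)
(k(v, -6) + 30)² = (-8 + 30)² = 22² = 484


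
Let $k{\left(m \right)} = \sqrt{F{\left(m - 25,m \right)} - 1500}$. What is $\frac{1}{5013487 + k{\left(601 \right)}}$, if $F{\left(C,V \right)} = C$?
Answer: $\frac{5013487}{25135051900093} - \frac{2 i \sqrt{231}}{25135051900093} \approx 1.9946 \cdot 10^{-7} - 1.2094 \cdot 10^{-12} i$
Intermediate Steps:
$k{\left(m \right)} = \sqrt{-1525 + m}$ ($k{\left(m \right)} = \sqrt{\left(m - 25\right) - 1500} = \sqrt{\left(-25 + m\right) - 1500} = \sqrt{-1525 + m}$)
$\frac{1}{5013487 + k{\left(601 \right)}} = \frac{1}{5013487 + \sqrt{-1525 + 601}} = \frac{1}{5013487 + \sqrt{-924}} = \frac{1}{5013487 + 2 i \sqrt{231}}$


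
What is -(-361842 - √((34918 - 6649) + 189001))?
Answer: 361842 + √217270 ≈ 3.6231e+5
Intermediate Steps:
-(-361842 - √((34918 - 6649) + 189001)) = -(-361842 - √(28269 + 189001)) = -(-361842 - √217270) = 361842 + √217270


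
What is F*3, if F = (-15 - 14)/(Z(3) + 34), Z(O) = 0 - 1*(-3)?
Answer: -87/37 ≈ -2.3514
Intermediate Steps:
Z(O) = 3 (Z(O) = 0 + 3 = 3)
F = -29/37 (F = (-15 - 14)/(3 + 34) = -29/37 ≈ -0.78378)
F*3 = -29/37*3 = -87/37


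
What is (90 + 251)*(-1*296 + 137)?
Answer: -54219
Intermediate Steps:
(90 + 251)*(-1*296 + 137) = 341*(-296 + 137) = 341*(-159) = -54219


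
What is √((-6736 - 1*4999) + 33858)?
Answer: √22123 ≈ 148.74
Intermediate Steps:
√((-6736 - 1*4999) + 33858) = √((-6736 - 4999) + 33858) = √(-11735 + 33858) = √22123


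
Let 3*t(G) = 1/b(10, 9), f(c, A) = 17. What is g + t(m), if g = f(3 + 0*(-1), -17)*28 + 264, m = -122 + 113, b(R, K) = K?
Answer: 19981/27 ≈ 740.04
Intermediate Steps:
m = -9
t(G) = 1/27 (t(G) = (⅓)/9 = (⅓)*(⅑) = 1/27)
g = 740 (g = 17*28 + 264 = 476 + 264 = 740)
g + t(m) = 740 + 1/27 = 19981/27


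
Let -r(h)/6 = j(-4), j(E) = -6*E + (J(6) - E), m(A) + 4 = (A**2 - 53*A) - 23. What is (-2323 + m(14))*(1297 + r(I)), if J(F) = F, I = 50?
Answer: -3165328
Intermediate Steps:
m(A) = -27 + A**2 - 53*A (m(A) = -4 + ((A**2 - 53*A) - 23) = -4 + (-23 + A**2 - 53*A) = -27 + A**2 - 53*A)
j(E) = 6 - 7*E (j(E) = -6*E + (6 - E) = 6 - 7*E)
r(h) = -204 (r(h) = -6*(6 - 7*(-4)) = -6*(6 + 28) = -6*34 = -204)
(-2323 + m(14))*(1297 + r(I)) = (-2323 + (-27 + 14**2 - 53*14))*(1297 - 204) = (-2323 + (-27 + 196 - 742))*1093 = (-2323 - 573)*1093 = -2896*1093 = -3165328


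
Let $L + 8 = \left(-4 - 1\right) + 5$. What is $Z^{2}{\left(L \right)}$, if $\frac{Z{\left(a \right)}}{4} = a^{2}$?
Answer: $65536$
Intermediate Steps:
$L = -8$ ($L = -8 + \left(\left(-4 - 1\right) + 5\right) = -8 + \left(-5 + 5\right) = -8 + 0 = -8$)
$Z{\left(a \right)} = 4 a^{2}$
$Z^{2}{\left(L \right)} = \left(4 \left(-8\right)^{2}\right)^{2} = \left(4 \cdot 64\right)^{2} = 256^{2} = 65536$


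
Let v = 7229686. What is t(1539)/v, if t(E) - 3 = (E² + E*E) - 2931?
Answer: 2367057/3614843 ≈ 0.65482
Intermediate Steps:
t(E) = -2928 + 2*E² (t(E) = 3 + ((E² + E*E) - 2931) = 3 + ((E² + E²) - 2931) = 3 + (2*E² - 2931) = 3 + (-2931 + 2*E²) = -2928 + 2*E²)
t(1539)/v = (-2928 + 2*1539²)/7229686 = (-2928 + 2*2368521)*(1/7229686) = (-2928 + 4737042)*(1/7229686) = 4734114*(1/7229686) = 2367057/3614843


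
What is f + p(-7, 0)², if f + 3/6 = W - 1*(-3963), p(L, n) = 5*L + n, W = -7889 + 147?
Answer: -5109/2 ≈ -2554.5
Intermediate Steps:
W = -7742
p(L, n) = n + 5*L
f = -7559/2 (f = -½ + (-7742 - 1*(-3963)) = -½ + (-7742 + 3963) = -½ - 3779 = -7559/2 ≈ -3779.5)
f + p(-7, 0)² = -7559/2 + (0 + 5*(-7))² = -7559/2 + (0 - 35)² = -7559/2 + (-35)² = -7559/2 + 1225 = -5109/2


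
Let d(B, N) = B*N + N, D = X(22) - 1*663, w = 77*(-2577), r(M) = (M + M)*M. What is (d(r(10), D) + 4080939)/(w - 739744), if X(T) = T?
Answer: -3952098/938173 ≈ -4.2125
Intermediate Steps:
r(M) = 2*M² (r(M) = (2*M)*M = 2*M²)
w = -198429
D = -641 (D = 22 - 1*663 = 22 - 663 = -641)
d(B, N) = N + B*N
(d(r(10), D) + 4080939)/(w - 739744) = (-641*(1 + 2*10²) + 4080939)/(-198429 - 739744) = (-641*(1 + 2*100) + 4080939)/(-938173) = (-641*(1 + 200) + 4080939)*(-1/938173) = (-641*201 + 4080939)*(-1/938173) = (-128841 + 4080939)*(-1/938173) = 3952098*(-1/938173) = -3952098/938173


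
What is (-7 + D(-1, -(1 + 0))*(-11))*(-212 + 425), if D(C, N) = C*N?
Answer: -3834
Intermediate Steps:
(-7 + D(-1, -(1 + 0))*(-11))*(-212 + 425) = (-7 - (-1)*(1 + 0)*(-11))*(-212 + 425) = (-7 - (-1)*(-11))*213 = (-7 - 1*(-1)*(-11))*213 = (-7 + 1*(-11))*213 = (-7 - 11)*213 = -18*213 = -3834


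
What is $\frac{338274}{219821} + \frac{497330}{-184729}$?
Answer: $- \frac{1510792264}{1309913339} \approx -1.1534$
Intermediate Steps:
$\frac{338274}{219821} + \frac{497330}{-184729} = 338274 \cdot \frac{1}{219821} + 497330 \left(- \frac{1}{184729}\right) = \frac{338274}{219821} - \frac{497330}{184729} = - \frac{1510792264}{1309913339}$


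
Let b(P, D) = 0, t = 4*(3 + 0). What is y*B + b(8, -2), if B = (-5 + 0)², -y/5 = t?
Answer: -1500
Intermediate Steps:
t = 12 (t = 4*3 = 12)
y = -60 (y = -5*12 = -60)
B = 25 (B = (-5)² = 25)
y*B + b(8, -2) = -60*25 + 0 = -1500 + 0 = -1500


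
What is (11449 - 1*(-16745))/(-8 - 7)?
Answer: -9398/5 ≈ -1879.6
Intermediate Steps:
(11449 - 1*(-16745))/(-8 - 7) = (11449 + 16745)/(-15) = -1/15*28194 = -9398/5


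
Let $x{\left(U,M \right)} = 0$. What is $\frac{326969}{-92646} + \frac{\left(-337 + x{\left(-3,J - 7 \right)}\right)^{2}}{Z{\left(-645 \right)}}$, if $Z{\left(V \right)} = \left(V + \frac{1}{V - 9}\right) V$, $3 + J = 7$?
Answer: $- \frac{27360283392253}{8402405287590} \approx -3.2562$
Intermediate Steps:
$J = 4$ ($J = -3 + 7 = 4$)
$Z{\left(V \right)} = V \left(V + \frac{1}{-9 + V}\right)$ ($Z{\left(V \right)} = \left(V + \frac{1}{-9 + V}\right) V = V \left(V + \frac{1}{-9 + V}\right)$)
$\frac{326969}{-92646} + \frac{\left(-337 + x{\left(-3,J - 7 \right)}\right)^{2}}{Z{\left(-645 \right)}} = \frac{326969}{-92646} + \frac{\left(-337 + 0\right)^{2}}{\left(-645\right) \frac{1}{-9 - 645} \left(1 + \left(-645\right)^{2} - -5805\right)} = 326969 \left(- \frac{1}{92646}\right) + \frac{\left(-337\right)^{2}}{\left(-645\right) \frac{1}{-654} \left(1 + 416025 + 5805\right)} = - \frac{326969}{92646} + \frac{113569}{\left(-645\right) \left(- \frac{1}{654}\right) 421831} = - \frac{326969}{92646} + \frac{113569}{\frac{90693665}{218}} = - \frac{326969}{92646} + 113569 \cdot \frac{218}{90693665} = - \frac{326969}{92646} + \frac{24758042}{90693665} = - \frac{27360283392253}{8402405287590}$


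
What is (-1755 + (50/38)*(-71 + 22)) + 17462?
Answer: 297208/19 ≈ 15643.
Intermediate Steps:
(-1755 + (50/38)*(-71 + 22)) + 17462 = (-1755 + (50*(1/38))*(-49)) + 17462 = (-1755 + (25/19)*(-49)) + 17462 = (-1755 - 1225/19) + 17462 = -34570/19 + 17462 = 297208/19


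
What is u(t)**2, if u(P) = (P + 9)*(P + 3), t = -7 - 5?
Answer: 729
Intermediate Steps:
t = -12
u(P) = (3 + P)*(9 + P) (u(P) = (9 + P)*(3 + P) = (3 + P)*(9 + P))
u(t)**2 = (27 + (-12)**2 + 12*(-12))**2 = (27 + 144 - 144)**2 = 27**2 = 729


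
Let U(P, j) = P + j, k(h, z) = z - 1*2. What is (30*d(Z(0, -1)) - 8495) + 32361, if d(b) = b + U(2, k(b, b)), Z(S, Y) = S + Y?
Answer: 23806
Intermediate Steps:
k(h, z) = -2 + z (k(h, z) = z - 2 = -2 + z)
d(b) = 2*b (d(b) = b + (2 + (-2 + b)) = b + b = 2*b)
(30*d(Z(0, -1)) - 8495) + 32361 = (30*(2*(0 - 1)) - 8495) + 32361 = (30*(2*(-1)) - 8495) + 32361 = (30*(-2) - 8495) + 32361 = (-60 - 8495) + 32361 = -8555 + 32361 = 23806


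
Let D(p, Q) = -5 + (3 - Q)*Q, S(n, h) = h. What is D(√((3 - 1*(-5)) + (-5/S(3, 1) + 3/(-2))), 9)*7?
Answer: -413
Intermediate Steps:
D(p, Q) = -5 + Q*(3 - Q)
D(√((3 - 1*(-5)) + (-5/S(3, 1) + 3/(-2))), 9)*7 = (-5 - 1*9² + 3*9)*7 = (-5 - 1*81 + 27)*7 = (-5 - 81 + 27)*7 = -59*7 = -413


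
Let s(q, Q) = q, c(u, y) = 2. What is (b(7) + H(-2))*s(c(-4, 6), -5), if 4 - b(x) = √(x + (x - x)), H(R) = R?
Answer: 4 - 2*√7 ≈ -1.2915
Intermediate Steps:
b(x) = 4 - √x (b(x) = 4 - √(x + (x - x)) = 4 - √(x + 0) = 4 - √x)
(b(7) + H(-2))*s(c(-4, 6), -5) = ((4 - √7) - 2)*2 = (2 - √7)*2 = 4 - 2*√7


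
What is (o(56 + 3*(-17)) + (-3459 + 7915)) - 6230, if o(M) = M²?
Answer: -1749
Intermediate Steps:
(o(56 + 3*(-17)) + (-3459 + 7915)) - 6230 = ((56 + 3*(-17))² + (-3459 + 7915)) - 6230 = ((56 - 51)² + 4456) - 6230 = (5² + 4456) - 6230 = (25 + 4456) - 6230 = 4481 - 6230 = -1749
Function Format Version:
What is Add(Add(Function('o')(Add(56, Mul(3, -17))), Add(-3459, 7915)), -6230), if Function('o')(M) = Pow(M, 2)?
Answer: -1749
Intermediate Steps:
Add(Add(Function('o')(Add(56, Mul(3, -17))), Add(-3459, 7915)), -6230) = Add(Add(Pow(Add(56, Mul(3, -17)), 2), Add(-3459, 7915)), -6230) = Add(Add(Pow(Add(56, -51), 2), 4456), -6230) = Add(Add(Pow(5, 2), 4456), -6230) = Add(Add(25, 4456), -6230) = Add(4481, -6230) = -1749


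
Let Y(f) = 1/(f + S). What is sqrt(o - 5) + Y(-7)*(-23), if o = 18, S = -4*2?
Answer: 23/15 + sqrt(13) ≈ 5.1389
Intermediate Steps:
S = -8
Y(f) = 1/(-8 + f) (Y(f) = 1/(f - 8) = 1/(-8 + f))
sqrt(o - 5) + Y(-7)*(-23) = sqrt(18 - 5) - 23/(-8 - 7) = sqrt(13) - 23/(-15) = sqrt(13) - 1/15*(-23) = sqrt(13) + 23/15 = 23/15 + sqrt(13)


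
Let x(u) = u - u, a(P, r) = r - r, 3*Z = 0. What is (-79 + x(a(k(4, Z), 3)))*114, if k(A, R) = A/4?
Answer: -9006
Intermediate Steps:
Z = 0 (Z = (⅓)*0 = 0)
k(A, R) = A/4 (k(A, R) = A*(¼) = A/4)
a(P, r) = 0
x(u) = 0
(-79 + x(a(k(4, Z), 3)))*114 = (-79 + 0)*114 = -79*114 = -9006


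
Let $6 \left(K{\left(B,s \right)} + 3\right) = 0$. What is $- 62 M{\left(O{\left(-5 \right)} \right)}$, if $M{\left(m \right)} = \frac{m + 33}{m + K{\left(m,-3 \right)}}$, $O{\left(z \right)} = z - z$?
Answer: $682$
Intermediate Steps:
$K{\left(B,s \right)} = -3$ ($K{\left(B,s \right)} = -3 + \frac{1}{6} \cdot 0 = -3 + 0 = -3$)
$O{\left(z \right)} = 0$
$M{\left(m \right)} = \frac{33 + m}{-3 + m}$ ($M{\left(m \right)} = \frac{m + 33}{m - 3} = \frac{33 + m}{-3 + m}$)
$- 62 M{\left(O{\left(-5 \right)} \right)} = - 62 \frac{33 + 0}{-3 + 0} = - 62 \frac{1}{-3} \cdot 33 = - 62 \left(\left(- \frac{1}{3}\right) 33\right) = \left(-62\right) \left(-11\right) = 682$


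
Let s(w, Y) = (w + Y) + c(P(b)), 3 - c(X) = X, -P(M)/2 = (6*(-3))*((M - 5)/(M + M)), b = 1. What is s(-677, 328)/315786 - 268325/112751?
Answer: -42382086112/17802593643 ≈ -2.3807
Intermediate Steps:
P(M) = 18*(-5 + M)/M (P(M) = -2*6*(-3)*(M - 5)/(M + M) = -(-36)*(-5 + M)/((2*M)) = -(-36)*(-5 + M)*(1/(2*M)) = -(-36)*(-5 + M)/(2*M) = -(-18)*(-5 + M)/M = 18*(-5 + M)/M)
c(X) = 3 - X
s(w, Y) = 75 + Y + w (s(w, Y) = (w + Y) + (3 - (18 - 90/1)) = (Y + w) + (3 - (18 - 90*1)) = (Y + w) + (3 - (18 - 90)) = (Y + w) + (3 - 1*(-72)) = (Y + w) + (3 + 72) = (Y + w) + 75 = 75 + Y + w)
s(-677, 328)/315786 - 268325/112751 = (75 + 328 - 677)/315786 - 268325/112751 = -274*1/315786 - 268325*1/112751 = -137/157893 - 268325/112751 = -42382086112/17802593643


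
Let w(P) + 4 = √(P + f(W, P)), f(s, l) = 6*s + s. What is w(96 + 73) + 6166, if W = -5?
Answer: 6162 + √134 ≈ 6173.6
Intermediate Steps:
f(s, l) = 7*s
w(P) = -4 + √(-35 + P) (w(P) = -4 + √(P + 7*(-5)) = -4 + √(P - 35) = -4 + √(-35 + P))
w(96 + 73) + 6166 = (-4 + √(-35 + (96 + 73))) + 6166 = (-4 + √(-35 + 169)) + 6166 = (-4 + √134) + 6166 = 6162 + √134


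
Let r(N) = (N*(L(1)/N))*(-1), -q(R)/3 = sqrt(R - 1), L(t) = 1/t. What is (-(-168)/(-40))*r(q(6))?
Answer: 21/5 ≈ 4.2000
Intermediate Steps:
L(t) = 1/t
q(R) = -3*sqrt(-1 + R) (q(R) = -3*sqrt(R - 1) = -3*sqrt(-1 + R))
r(N) = -1 (r(N) = (N*(1/(1*N)))*(-1) = (N*(1/N))*(-1) = (N/N)*(-1) = 1*(-1) = -1)
(-(-168)/(-40))*r(q(6)) = -(-168)/(-40)*(-1) = -(-168)*(-1)/40*(-1) = -21*1/5*(-1) = -21/5*(-1) = 21/5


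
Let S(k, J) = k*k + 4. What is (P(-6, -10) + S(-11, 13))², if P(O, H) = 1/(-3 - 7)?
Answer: 1560001/100 ≈ 15600.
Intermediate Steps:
P(O, H) = -⅒ (P(O, H) = 1/(-10) = -⅒)
S(k, J) = 4 + k² (S(k, J) = k² + 4 = 4 + k²)
(P(-6, -10) + S(-11, 13))² = (-⅒ + (4 + (-11)²))² = (-⅒ + (4 + 121))² = (-⅒ + 125)² = (1249/10)² = 1560001/100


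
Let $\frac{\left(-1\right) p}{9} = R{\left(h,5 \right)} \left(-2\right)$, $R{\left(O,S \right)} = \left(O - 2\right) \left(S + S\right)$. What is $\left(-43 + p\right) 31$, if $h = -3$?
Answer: $-29233$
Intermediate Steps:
$R{\left(O,S \right)} = 2 S \left(-2 + O\right)$ ($R{\left(O,S \right)} = \left(-2 + O\right) 2 S = 2 S \left(-2 + O\right)$)
$p = -900$ ($p = - 9 \cdot 2 \cdot 5 \left(-2 - 3\right) \left(-2\right) = - 9 \cdot 2 \cdot 5 \left(-5\right) \left(-2\right) = - 9 \left(\left(-50\right) \left(-2\right)\right) = \left(-9\right) 100 = -900$)
$\left(-43 + p\right) 31 = \left(-43 - 900\right) 31 = \left(-943\right) 31 = -29233$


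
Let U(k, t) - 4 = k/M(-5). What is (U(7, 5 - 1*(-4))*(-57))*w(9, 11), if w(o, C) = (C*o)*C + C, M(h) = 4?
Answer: -360525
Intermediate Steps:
U(k, t) = 4 + k/4
w(o, C) = C + o*C² (w(o, C) = o*C² + C = C + o*C²)
(U(7, 5 - 1*(-4))*(-57))*w(9, 11) = ((4 + (¼)*7)*(-57))*(11*(1 + 11*9)) = ((4 + 7/4)*(-57))*(11*(1 + 99)) = ((23/4)*(-57))*(11*100) = -1311/4*1100 = -360525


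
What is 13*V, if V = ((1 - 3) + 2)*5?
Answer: 0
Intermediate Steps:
V = 0 (V = (-2 + 2)*5 = 0*5 = 0)
13*V = 13*0 = 0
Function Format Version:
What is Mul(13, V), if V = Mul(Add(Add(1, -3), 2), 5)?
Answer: 0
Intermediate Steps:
V = 0 (V = Mul(Add(-2, 2), 5) = Mul(0, 5) = 0)
Mul(13, V) = Mul(13, 0) = 0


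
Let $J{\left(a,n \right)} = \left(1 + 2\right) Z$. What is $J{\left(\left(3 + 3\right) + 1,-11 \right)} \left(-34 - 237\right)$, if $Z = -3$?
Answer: $2439$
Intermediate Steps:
$J{\left(a,n \right)} = -9$ ($J{\left(a,n \right)} = \left(1 + 2\right) \left(-3\right) = 3 \left(-3\right) = -9$)
$J{\left(\left(3 + 3\right) + 1,-11 \right)} \left(-34 - 237\right) = - 9 \left(-34 - 237\right) = \left(-9\right) \left(-271\right) = 2439$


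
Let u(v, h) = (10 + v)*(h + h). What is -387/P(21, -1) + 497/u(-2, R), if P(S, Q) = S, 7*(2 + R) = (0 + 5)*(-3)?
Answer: -84209/3248 ≈ -25.926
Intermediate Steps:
R = -29/7 (R = -2 + ((0 + 5)*(-3))/7 = -2 + (5*(-3))/7 = -2 + (⅐)*(-15) = -2 - 15/7 = -29/7 ≈ -4.1429)
u(v, h) = 2*h*(10 + v) (u(v, h) = (10 + v)*(2*h) = 2*h*(10 + v))
-387/P(21, -1) + 497/u(-2, R) = -387/21 + 497/((2*(-29/7)*(10 - 2))) = -387*1/21 + 497/((2*(-29/7)*8)) = -129/7 + 497/(-464/7) = -129/7 + 497*(-7/464) = -129/7 - 3479/464 = -84209/3248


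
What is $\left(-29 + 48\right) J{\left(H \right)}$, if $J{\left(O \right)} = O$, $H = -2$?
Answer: $-38$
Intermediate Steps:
$\left(-29 + 48\right) J{\left(H \right)} = \left(-29 + 48\right) \left(-2\right) = 19 \left(-2\right) = -38$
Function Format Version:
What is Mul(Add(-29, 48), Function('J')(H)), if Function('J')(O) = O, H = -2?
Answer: -38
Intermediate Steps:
Mul(Add(-29, 48), Function('J')(H)) = Mul(Add(-29, 48), -2) = Mul(19, -2) = -38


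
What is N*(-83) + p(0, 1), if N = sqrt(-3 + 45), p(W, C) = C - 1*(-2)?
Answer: 3 - 83*sqrt(42) ≈ -534.90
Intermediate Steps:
p(W, C) = 2 + C (p(W, C) = C + 2 = 2 + C)
N = sqrt(42) ≈ 6.4807
N*(-83) + p(0, 1) = sqrt(42)*(-83) + (2 + 1) = -83*sqrt(42) + 3 = 3 - 83*sqrt(42)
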